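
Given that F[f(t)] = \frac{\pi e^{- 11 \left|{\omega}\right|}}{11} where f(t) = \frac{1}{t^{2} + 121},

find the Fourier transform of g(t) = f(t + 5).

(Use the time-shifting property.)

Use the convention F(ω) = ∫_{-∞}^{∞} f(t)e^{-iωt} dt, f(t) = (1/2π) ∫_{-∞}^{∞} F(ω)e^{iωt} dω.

F[g](ω) = \frac{\pi e^{5 i \omega - 11 \left|{\omega}\right|}}{11}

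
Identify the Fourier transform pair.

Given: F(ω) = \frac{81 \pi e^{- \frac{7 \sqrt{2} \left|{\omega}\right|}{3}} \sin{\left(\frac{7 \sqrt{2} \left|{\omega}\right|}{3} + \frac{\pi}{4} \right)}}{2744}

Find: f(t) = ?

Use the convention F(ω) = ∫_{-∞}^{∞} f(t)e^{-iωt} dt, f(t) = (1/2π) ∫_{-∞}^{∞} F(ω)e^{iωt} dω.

f(t) = \frac{3}{t^{4} + \frac{38416}{81}}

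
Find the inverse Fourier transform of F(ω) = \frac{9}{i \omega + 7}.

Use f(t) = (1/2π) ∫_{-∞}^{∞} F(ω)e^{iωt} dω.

f(t) = 9 e^{- 7 t} u\left(t\right)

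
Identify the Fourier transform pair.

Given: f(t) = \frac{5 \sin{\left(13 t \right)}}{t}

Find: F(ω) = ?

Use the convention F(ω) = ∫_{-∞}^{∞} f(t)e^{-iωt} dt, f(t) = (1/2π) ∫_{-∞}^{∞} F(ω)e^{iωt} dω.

F(ω) = \begin{cases} 5 \pi & \text{for}\: \omega > -13 \wedge \omega < 13 \\0 & \text{otherwise} \end{cases}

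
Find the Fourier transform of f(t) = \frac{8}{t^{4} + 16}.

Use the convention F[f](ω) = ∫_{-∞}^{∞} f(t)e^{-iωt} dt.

F(ω) = \pi e^{- \sqrt{2} \left|{\omega}\right|} \sin{\left(\sqrt{2} \left|{\omega}\right| + \frac{\pi}{4} \right)}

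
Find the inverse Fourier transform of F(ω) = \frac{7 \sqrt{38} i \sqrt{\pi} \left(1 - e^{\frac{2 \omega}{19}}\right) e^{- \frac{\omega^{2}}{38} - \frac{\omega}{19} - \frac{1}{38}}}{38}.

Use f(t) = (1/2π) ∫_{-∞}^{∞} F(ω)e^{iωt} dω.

f(t) = 7 e^{- \frac{19 t^{2}}{2}} \sin{\left(t \right)}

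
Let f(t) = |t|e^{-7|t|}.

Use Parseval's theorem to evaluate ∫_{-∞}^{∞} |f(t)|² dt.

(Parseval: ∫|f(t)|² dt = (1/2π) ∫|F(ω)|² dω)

∫|f(t)|² dt = \frac{1}{686}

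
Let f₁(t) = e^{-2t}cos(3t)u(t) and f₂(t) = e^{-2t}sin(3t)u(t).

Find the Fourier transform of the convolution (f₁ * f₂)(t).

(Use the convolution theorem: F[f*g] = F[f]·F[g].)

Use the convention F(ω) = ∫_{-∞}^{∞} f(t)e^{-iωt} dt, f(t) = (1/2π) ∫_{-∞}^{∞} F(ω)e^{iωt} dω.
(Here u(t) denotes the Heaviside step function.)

F[f₁*f₂](ω) = \frac{3 \left(i \omega + 2\right)}{\left(\left(i \omega + 2\right)^{2} + 9\right)^{2}}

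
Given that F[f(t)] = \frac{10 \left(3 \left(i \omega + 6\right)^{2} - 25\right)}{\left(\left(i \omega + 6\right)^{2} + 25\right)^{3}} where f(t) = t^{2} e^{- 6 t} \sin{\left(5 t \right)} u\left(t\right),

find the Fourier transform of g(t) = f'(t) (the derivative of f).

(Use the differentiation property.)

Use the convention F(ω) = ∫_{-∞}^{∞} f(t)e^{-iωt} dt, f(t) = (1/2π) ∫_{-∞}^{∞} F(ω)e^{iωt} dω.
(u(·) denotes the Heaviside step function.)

F[g](ω) = \frac{10 i \omega \left(3 \left(i \omega + 6\right)^{2} - 25\right)}{\left(\left(i \omega + 6\right)^{2} + 25\right)^{3}}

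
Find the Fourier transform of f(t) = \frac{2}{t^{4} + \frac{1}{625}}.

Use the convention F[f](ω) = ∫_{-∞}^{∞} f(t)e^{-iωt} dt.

F(ω) = 250 \pi e^{- \frac{\sqrt{2} \left|{\omega}\right|}{10}} \sin{\left(\frac{\sqrt{2} \left|{\omega}\right|}{10} + \frac{\pi}{4} \right)}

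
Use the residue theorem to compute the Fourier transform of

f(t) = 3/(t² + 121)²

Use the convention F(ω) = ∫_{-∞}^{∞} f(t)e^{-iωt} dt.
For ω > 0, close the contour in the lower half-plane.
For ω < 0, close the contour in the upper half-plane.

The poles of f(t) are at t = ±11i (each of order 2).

Let g(z) = f(z)e^{-iωz}; for large |z| the factor e^{-iωz} decays in the lower half-plane when ω > 0 and in the upper half-plane when ω < 0.

Case ω > 0 (lower half-plane, clockwise contour ⇒ F(ω) = -2πi·ΣRes):
  Res_{z = - 11 i} g(z) = \frac{3 i \left(11 \omega + 1\right) e^{- 11 \omega}}{5324} (pole of order 2)
  F(ω) = -2πi·ΣRes = \frac{3 \pi \left(11 \omega + 1\right) e^{- 11 \omega}}{2662}

Case ω < 0 (upper half-plane, counterclockwise contour ⇒ F(ω) = +2πi·ΣRes):
  Res_{z = 11 i} g(z) = \frac{3 i \left(11 \omega - 1\right) e^{11 \omega}}{5324} (pole of order 2)
  F(ω) = 2πi·ΣRes = \frac{3 \pi \left(1 - 11 \omega\right) e^{11 \omega}}{2662}

Both cases combine into a single formula in |ω|:

F(ω) = \frac{3 \pi \left(11 \left|{\omega}\right| + 1\right) e^{- 11 \left|{\omega}\right|}}{2662}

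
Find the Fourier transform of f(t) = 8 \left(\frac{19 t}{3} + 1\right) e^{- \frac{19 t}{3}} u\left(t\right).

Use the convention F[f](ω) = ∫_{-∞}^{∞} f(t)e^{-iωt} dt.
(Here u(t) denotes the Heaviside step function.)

F(ω) = \frac{24 \left(- 3 i \omega - 38\right)}{9 \omega^{2} - 114 i \omega - 361}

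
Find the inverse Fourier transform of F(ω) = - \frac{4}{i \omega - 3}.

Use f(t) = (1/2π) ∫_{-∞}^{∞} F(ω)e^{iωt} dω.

f(t) = 4 e^{3 t} u\left(- t\right)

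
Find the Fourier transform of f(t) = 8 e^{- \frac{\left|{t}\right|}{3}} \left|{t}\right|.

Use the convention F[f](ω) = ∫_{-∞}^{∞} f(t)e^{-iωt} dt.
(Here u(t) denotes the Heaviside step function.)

F(ω) = \frac{144 \left(1 - 9 \omega^{2}\right)}{\left(9 \omega^{2} + 1\right)^{2}}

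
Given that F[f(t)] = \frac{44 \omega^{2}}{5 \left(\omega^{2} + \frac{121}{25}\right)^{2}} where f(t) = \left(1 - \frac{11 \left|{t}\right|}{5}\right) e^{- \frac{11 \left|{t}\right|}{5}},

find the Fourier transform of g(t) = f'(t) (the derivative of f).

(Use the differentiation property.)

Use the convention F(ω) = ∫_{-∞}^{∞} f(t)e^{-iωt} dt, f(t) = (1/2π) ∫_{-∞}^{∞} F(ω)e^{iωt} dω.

F[g](ω) = \frac{5500 i \omega^{3}}{\left(25 \omega^{2} + 121\right)^{2}}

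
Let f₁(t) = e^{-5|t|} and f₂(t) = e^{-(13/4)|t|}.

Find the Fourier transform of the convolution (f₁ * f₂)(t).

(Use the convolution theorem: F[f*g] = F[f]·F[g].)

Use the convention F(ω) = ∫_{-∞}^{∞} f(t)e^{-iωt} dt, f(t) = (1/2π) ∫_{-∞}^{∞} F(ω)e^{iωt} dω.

F[f₁*f₂](ω) = \frac{1040}{\left(\omega^{2} + 25\right) \left(16 \omega^{2} + 169\right)}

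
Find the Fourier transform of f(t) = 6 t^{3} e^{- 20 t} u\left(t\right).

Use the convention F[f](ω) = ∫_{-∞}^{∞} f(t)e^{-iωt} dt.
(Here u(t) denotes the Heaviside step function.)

F(ω) = \frac{36}{\left(i \omega + 20\right)^{4}}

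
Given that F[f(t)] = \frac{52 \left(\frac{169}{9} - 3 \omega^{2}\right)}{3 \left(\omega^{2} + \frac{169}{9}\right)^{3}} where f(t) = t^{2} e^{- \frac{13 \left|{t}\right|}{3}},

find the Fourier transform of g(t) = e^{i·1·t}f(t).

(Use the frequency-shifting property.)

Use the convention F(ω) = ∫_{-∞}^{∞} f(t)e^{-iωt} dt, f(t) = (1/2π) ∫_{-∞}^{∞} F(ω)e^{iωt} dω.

F[g](ω) = \frac{1404 \left(169 - 27 \left(\omega - 1\right)^{2}\right)}{\left(9 \left(\omega - 1\right)^{2} + 169\right)^{3}}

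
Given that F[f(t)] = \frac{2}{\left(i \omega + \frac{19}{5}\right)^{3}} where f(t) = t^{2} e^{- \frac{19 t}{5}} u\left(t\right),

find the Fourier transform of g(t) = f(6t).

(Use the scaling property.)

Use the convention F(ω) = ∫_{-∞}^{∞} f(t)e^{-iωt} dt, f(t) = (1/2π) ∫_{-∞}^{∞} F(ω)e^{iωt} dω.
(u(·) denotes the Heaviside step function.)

F[g](ω) = \frac{9000}{\left(5 i \omega + 114\right)^{3}}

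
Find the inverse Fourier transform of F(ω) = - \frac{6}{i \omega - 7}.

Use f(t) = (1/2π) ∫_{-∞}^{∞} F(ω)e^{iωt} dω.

f(t) = 6 e^{7 t} u\left(- t\right)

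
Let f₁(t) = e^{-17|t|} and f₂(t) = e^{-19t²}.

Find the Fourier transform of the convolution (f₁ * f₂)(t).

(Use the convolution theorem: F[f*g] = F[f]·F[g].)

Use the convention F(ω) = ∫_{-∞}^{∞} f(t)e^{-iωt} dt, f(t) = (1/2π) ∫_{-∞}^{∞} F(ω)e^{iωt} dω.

F[f₁*f₂](ω) = \frac{34 \sqrt{19} \sqrt{\pi} e^{- \frac{\omega^{2}}{76}}}{19 \left(\omega^{2} + 289\right)}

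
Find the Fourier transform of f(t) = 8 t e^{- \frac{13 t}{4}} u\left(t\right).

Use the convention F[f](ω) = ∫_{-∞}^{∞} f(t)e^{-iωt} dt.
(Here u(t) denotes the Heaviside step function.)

F(ω) = \frac{128}{\left(4 i \omega + 13\right)^{2}}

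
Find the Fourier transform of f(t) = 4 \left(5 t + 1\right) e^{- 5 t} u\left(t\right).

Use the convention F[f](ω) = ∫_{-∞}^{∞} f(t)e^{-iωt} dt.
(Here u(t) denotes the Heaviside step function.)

F(ω) = \frac{4 \left(- i \omega - 10\right)}{\omega^{2} - 10 i \omega - 25}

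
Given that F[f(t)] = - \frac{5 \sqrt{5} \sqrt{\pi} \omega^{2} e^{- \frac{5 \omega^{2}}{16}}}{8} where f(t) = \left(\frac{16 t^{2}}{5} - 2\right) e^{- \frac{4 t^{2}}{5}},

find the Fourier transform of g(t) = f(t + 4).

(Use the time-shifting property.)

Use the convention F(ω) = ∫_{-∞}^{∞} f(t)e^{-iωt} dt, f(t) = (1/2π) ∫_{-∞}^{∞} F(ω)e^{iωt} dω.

F[g](ω) = - \frac{5 \sqrt{5} \sqrt{\pi} \omega^{2} e^{- \frac{\omega \left(5 \omega - 64 i\right)}{16}}}{8}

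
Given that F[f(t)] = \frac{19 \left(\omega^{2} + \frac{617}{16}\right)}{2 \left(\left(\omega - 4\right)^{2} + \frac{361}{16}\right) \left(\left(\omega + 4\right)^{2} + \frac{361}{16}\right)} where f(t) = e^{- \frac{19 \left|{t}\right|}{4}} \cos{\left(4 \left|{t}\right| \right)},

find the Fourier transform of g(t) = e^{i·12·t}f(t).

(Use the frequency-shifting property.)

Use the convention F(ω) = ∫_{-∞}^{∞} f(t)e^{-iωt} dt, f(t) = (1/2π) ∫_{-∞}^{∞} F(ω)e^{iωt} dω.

F[g](ω) = \frac{152 \left(16 \left(\omega - 12\right)^{2} + 617\right)}{\left(16 \left(\omega - 16\right)^{2} + 361\right) \left(16 \left(\omega - 8\right)^{2} + 361\right)}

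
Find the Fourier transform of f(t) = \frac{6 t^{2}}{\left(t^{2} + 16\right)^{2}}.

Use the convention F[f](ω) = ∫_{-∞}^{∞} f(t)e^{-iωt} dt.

F(ω) = \frac{3 \pi \left(1 - 4 \left|{\omega}\right|\right) e^{- 4 \left|{\omega}\right|}}{4}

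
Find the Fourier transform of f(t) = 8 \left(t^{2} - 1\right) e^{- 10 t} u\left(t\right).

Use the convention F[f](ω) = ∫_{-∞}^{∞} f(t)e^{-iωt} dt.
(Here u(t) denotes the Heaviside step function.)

F(ω) = \frac{8 \left(2 i \omega - \left(i \omega + 10\right)^{3} + 20\right)}{\left(i \omega + 10\right)^{4}}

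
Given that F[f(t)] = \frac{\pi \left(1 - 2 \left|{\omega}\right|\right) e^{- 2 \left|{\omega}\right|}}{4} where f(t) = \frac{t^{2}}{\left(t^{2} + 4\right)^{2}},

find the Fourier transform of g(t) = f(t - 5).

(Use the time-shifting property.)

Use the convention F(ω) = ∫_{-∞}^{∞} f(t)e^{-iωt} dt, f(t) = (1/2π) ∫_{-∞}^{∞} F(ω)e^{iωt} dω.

F[g](ω) = \frac{\pi \left(1 - 2 \left|{\omega}\right|\right) e^{- 5 i \omega - 2 \left|{\omega}\right|}}{4}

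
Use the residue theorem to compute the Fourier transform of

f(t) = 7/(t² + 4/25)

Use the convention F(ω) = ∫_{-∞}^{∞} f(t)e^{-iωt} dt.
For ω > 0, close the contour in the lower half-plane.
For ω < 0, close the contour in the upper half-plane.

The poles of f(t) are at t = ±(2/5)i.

Let g(z) = f(z)e^{-iωz}; for large |z| the factor e^{-iωz} decays in the lower half-plane when ω > 0 and in the upper half-plane when ω < 0.

Case ω > 0 (lower half-plane, clockwise contour ⇒ F(ω) = -2πi·ΣRes):
  Res_{z = - \frac{2 i}{5}} g(z) = \frac{35 i e^{- \frac{2 \omega}{5}}}{4}
  F(ω) = -2πi·ΣRes = \frac{35 \pi e^{- \frac{2 \omega}{5}}}{2}

Case ω < 0 (upper half-plane, counterclockwise contour ⇒ F(ω) = +2πi·ΣRes):
  Res_{z = \frac{2 i}{5}} g(z) = - \frac{35 i e^{\frac{2 \omega}{5}}}{4}
  F(ω) = 2πi·ΣRes = \frac{35 \pi e^{\frac{2 \omega}{5}}}{2}

Both cases combine into a single formula in |ω|:

F(ω) = \frac{35 \pi e^{- \frac{2 \left|{\omega}\right|}{5}}}{2}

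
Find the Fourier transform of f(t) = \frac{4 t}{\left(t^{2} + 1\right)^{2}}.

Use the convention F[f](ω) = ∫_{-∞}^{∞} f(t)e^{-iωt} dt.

F(ω) = - 2 i \pi \omega e^{- \left|{\omega}\right|}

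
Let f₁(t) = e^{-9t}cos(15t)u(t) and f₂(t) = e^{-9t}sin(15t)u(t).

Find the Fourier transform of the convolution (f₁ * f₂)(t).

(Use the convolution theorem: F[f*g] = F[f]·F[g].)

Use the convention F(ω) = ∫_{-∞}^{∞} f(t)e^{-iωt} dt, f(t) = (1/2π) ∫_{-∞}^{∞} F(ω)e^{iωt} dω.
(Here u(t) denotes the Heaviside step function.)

F[f₁*f₂](ω) = \frac{15 \left(i \omega + 9\right)}{\left(\left(i \omega + 9\right)^{2} + 225\right)^{2}}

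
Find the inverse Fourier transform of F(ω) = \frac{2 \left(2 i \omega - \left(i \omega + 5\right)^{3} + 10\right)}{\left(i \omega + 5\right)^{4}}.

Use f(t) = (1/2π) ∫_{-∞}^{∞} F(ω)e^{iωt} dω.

f(t) = 2 \left(t^{2} - 1\right) e^{- 5 t} u\left(t\right)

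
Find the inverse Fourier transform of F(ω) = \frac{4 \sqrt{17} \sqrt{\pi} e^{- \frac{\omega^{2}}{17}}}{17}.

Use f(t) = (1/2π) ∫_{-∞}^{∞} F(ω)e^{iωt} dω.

f(t) = 2 e^{- \frac{17 t^{2}}{4}}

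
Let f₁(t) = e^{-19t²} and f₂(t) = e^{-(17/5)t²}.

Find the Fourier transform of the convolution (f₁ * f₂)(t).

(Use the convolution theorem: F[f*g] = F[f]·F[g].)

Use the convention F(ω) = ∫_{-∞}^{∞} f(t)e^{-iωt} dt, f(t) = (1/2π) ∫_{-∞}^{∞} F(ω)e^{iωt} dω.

F[f₁*f₂](ω) = \frac{\sqrt{1615} \pi e^{- \frac{28 \omega^{2}}{323}}}{323}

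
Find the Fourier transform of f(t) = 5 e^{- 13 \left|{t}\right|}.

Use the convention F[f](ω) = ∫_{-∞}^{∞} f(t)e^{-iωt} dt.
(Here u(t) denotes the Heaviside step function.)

F(ω) = \frac{130}{\omega^{2} + 169}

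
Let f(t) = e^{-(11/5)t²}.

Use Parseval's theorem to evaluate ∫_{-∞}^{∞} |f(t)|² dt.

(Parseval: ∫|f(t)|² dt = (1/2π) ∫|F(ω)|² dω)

∫|f(t)|² dt = \frac{\sqrt{110} \sqrt{\pi}}{22}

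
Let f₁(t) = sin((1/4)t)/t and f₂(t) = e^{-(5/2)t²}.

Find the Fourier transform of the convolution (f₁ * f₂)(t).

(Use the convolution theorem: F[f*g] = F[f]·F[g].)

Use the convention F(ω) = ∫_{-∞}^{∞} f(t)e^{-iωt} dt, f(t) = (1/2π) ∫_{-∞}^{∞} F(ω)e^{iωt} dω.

F[f₁*f₂](ω) = \begin{cases} \frac{\sqrt{10} \pi^{\frac{3}{2}} e^{- \frac{\omega^{2}}{10}}}{5} & \text{for}\: \omega > - \frac{1}{4} \wedge \omega < \frac{1}{4} \\0 & \text{otherwise} \end{cases}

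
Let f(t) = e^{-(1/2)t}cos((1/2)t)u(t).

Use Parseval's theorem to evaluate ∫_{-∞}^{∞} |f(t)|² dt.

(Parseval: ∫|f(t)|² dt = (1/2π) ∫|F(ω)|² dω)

∫|f(t)|² dt = \frac{3}{4}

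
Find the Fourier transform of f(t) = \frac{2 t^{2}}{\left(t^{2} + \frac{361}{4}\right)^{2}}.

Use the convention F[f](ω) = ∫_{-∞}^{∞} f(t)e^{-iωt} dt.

F(ω) = \frac{\pi \left(2 - 19 \left|{\omega}\right|\right) e^{- \frac{19 \left|{\omega}\right|}{2}}}{19}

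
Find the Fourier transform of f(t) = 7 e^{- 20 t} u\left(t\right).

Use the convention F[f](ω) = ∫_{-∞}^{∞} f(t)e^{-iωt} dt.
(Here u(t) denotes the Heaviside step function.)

F(ω) = \frac{7}{i \omega + 20}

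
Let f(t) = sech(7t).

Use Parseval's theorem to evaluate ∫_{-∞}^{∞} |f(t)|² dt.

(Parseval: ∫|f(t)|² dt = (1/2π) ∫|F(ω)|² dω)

∫|f(t)|² dt = \frac{2}{7}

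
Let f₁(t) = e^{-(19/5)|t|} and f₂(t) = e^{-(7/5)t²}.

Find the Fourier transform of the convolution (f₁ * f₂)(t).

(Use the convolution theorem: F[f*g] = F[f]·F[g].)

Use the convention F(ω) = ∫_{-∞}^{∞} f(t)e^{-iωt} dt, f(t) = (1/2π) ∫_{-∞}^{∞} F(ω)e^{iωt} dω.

F[f₁*f₂](ω) = \frac{190 \sqrt{35} \sqrt{\pi} e^{- \frac{5 \omega^{2}}{28}}}{7 \left(25 \omega^{2} + 361\right)}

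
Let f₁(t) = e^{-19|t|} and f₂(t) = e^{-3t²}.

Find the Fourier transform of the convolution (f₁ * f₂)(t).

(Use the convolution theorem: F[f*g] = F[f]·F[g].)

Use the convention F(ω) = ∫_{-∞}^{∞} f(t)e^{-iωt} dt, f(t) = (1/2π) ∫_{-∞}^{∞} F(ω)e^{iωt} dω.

F[f₁*f₂](ω) = \frac{38 \sqrt{3} \sqrt{\pi} e^{- \frac{\omega^{2}}{12}}}{3 \left(\omega^{2} + 361\right)}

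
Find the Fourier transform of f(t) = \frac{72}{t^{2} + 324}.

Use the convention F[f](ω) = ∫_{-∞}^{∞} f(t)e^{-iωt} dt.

F(ω) = 4 \pi e^{- 18 \left|{\omega}\right|}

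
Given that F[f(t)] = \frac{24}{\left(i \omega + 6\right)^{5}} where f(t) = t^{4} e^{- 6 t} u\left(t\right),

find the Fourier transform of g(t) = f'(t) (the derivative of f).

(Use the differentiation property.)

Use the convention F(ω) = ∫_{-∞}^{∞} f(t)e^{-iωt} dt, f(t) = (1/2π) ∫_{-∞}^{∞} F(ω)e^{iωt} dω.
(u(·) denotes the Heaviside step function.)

F[g](ω) = \frac{24 i \omega}{\left(i \omega + 6\right)^{5}}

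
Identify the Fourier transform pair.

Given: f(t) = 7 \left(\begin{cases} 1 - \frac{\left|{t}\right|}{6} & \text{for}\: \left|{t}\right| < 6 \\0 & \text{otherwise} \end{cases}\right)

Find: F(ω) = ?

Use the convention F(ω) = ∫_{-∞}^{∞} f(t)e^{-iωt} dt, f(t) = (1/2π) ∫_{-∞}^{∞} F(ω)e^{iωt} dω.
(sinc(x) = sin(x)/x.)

F(ω) = 42 \operatorname{sinc}^{2}{\left(3 \omega \right)}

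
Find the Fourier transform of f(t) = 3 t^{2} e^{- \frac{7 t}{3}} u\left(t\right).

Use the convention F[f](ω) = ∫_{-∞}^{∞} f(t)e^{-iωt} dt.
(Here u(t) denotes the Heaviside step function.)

F(ω) = \frac{162}{\left(3 i \omega + 7\right)^{3}}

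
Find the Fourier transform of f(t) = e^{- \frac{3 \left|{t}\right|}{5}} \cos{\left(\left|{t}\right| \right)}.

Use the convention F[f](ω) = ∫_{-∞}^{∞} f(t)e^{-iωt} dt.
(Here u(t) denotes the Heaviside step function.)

F(ω) = \frac{30 \left(25 \omega^{2} + 34\right)}{625 \omega^{4} - 800 \omega^{2} + 1156}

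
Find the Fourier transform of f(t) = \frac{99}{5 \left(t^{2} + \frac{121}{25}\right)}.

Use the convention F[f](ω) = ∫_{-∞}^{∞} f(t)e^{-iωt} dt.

F(ω) = 9 \pi e^{- \frac{11 \left|{\omega}\right|}{5}}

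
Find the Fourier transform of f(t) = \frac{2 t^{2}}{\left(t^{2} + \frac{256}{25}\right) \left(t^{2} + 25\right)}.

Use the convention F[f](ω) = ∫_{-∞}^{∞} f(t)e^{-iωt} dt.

F(ω) = \frac{250 \pi e^{- 5 \left|{\omega}\right|}}{369} - \frac{160 \pi e^{- \frac{16 \left|{\omega}\right|}{5}}}{369}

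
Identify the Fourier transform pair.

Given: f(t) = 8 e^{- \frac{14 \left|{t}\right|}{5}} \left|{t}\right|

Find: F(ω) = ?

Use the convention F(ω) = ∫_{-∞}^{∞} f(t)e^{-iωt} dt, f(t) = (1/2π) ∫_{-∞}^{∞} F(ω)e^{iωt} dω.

F(ω) = \frac{400 \left(196 - 25 \omega^{2}\right)}{\left(25 \omega^{2} + 196\right)^{2}}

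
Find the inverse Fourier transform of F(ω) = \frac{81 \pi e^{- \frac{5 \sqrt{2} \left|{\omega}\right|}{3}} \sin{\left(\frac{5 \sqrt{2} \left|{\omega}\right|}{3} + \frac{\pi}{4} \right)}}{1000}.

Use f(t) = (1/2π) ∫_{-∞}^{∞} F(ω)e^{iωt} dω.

f(t) = \frac{3}{t^{4} + \frac{10000}{81}}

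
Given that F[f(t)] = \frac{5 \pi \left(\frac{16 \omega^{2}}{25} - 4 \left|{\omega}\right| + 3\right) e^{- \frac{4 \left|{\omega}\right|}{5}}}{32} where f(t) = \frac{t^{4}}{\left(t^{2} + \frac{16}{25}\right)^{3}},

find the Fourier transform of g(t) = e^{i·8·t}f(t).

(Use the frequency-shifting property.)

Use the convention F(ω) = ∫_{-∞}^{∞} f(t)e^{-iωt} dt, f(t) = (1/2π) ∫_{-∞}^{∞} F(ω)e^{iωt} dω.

F[g](ω) = \frac{\pi \left(16 \left(\omega - 8\right)^{2} - 100 \left|{\omega - 8}\right| + 75\right) e^{- \frac{4 \left|{\omega - 8}\right|}{5}}}{160}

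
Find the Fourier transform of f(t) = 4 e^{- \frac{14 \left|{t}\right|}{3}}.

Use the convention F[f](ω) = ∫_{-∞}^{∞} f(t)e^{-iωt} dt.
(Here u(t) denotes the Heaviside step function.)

F(ω) = \frac{336}{9 \omega^{2} + 196}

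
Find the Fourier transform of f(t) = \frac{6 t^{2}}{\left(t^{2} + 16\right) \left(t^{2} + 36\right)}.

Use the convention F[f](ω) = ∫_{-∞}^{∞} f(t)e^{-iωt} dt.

F(ω) = \frac{3 \pi \left(3 - 2 e^{2 \left|{\omega}\right|}\right) e^{- 6 \left|{\omega}\right|}}{5}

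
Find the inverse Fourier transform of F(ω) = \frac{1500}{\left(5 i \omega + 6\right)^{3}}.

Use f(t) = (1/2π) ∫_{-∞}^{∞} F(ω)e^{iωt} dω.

f(t) = 6 t^{2} e^{- \frac{6 t}{5}} u\left(t\right)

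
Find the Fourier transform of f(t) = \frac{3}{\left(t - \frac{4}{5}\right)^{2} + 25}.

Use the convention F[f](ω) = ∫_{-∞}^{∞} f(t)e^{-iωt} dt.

F(ω) = \frac{3 \pi e^{- \frac{4 i \omega}{5} - 5 \left|{\omega}\right|}}{5}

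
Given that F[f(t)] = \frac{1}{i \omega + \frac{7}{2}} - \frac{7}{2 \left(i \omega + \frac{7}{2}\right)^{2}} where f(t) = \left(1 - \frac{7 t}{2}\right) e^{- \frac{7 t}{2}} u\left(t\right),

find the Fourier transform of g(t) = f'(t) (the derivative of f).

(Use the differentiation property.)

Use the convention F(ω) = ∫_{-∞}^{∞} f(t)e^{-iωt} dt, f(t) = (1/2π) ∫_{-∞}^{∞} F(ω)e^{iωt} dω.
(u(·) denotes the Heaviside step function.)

F[g](ω) = \frac{4 \omega^{2}}{4 \omega^{2} - 28 i \omega - 49}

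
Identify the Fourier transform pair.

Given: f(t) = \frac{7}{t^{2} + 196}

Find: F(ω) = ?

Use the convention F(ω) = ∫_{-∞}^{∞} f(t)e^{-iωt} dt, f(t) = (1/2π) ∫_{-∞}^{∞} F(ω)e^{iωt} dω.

F(ω) = \frac{\pi e^{- 14 \left|{\omega}\right|}}{2}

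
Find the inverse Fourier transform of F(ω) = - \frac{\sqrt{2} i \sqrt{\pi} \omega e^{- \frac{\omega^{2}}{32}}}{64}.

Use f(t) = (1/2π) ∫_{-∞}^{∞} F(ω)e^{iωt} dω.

f(t) = t e^{- 8 t^{2}}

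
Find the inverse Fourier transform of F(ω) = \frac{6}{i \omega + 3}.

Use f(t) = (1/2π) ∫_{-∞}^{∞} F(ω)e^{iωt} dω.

f(t) = 6 e^{- 3 t} u\left(t\right)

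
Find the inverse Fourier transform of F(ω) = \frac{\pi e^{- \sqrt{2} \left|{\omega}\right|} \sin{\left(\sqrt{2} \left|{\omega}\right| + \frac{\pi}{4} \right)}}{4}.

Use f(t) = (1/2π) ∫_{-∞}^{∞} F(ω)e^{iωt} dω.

f(t) = \frac{2}{t^{4} + 16}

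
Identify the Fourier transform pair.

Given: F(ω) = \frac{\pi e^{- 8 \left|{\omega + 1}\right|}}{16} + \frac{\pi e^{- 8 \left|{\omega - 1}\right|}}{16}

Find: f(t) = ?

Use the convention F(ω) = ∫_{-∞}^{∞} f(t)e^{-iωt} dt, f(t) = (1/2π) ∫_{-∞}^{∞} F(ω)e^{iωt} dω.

f(t) = \frac{\cos{\left(t \right)}}{t^{2} + 64}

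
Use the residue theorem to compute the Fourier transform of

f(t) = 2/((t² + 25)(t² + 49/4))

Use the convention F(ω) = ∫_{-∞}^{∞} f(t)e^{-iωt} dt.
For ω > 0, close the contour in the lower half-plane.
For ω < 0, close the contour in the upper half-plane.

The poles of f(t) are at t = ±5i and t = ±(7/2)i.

Let g(z) = f(z)e^{-iωz}; for large |z| the factor e^{-iωz} decays in the lower half-plane when ω > 0 and in the upper half-plane when ω < 0.

Case ω > 0 (lower half-plane, clockwise contour ⇒ F(ω) = -2πi·ΣRes):
  Res_{z = - 5 i} g(z) = - \frac{4 i e^{- 5 \omega}}{255}
  Res_{z = - \frac{7 i}{2}} g(z) = \frac{8 i e^{- \frac{7 \omega}{2}}}{357}
  F(ω) = -2πi·ΣRes = - \frac{8 \pi e^{- 5 \omega}}{255} + \frac{16 \pi e^{- \frac{7 \omega}{2}}}{357}

Case ω < 0 (upper half-plane, counterclockwise contour ⇒ F(ω) = +2πi·ΣRes):
  Res_{z = 5 i} g(z) = \frac{4 i e^{5 \omega}}{255}
  Res_{z = \frac{7 i}{2}} g(z) = - \frac{8 i e^{\frac{7 \omega}{2}}}{357}
  F(ω) = 2πi·ΣRes = \frac{8 \pi \left(10 e^{\frac{7 \omega}{2}} - 7 e^{5 \omega}\right)}{1785}

Both cases combine into a single formula in |ω|:

F(ω) = - \frac{8 \pi e^{- 5 \left|{\omega}\right|}}{255} + \frac{16 \pi e^{- \frac{7 \left|{\omega}\right|}{2}}}{357}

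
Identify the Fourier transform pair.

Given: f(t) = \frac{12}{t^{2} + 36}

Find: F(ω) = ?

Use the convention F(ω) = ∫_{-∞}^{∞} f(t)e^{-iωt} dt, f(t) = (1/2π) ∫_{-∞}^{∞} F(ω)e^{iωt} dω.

F(ω) = 2 \pi e^{- 6 \left|{\omega}\right|}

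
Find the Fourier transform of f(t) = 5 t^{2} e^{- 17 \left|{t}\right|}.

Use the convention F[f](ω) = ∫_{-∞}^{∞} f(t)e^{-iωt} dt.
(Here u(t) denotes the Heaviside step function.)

F(ω) = \frac{340 \left(289 - 3 \omega^{2}\right)}{\left(\omega^{2} + 289\right)^{3}}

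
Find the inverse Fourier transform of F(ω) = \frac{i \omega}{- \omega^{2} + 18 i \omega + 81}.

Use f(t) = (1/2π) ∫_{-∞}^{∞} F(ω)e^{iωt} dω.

f(t) = \left(1 - 9 t\right) e^{- 9 t} u\left(t\right)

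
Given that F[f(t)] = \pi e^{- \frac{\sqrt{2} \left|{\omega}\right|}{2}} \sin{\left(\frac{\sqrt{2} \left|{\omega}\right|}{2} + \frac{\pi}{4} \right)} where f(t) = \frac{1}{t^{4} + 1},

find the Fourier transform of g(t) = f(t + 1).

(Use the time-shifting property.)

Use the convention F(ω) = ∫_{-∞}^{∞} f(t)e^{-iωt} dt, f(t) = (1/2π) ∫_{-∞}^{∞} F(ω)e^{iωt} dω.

F[g](ω) = \pi e^{i \omega - \frac{\sqrt{2} \left|{\omega}\right|}{2}} \sin{\left(\frac{\sqrt{2} \left|{\omega}\right|}{2} + \frac{\pi}{4} \right)}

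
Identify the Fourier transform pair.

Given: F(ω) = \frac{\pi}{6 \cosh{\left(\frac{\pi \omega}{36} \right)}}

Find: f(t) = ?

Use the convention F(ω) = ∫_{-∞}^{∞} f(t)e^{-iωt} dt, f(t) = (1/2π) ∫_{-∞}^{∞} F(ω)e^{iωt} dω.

f(t) = \frac{6}{e^{18 t} + e^{- 18 t}}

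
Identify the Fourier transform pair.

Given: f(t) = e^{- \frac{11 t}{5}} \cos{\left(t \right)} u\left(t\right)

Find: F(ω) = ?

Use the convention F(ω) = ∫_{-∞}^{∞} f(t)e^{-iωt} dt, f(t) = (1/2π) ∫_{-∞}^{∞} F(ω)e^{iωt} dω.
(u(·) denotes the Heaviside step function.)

F(ω) = \frac{5 \left(5 i \omega + 11\right)}{\left(5 i \omega + 11\right)^{2} + 25}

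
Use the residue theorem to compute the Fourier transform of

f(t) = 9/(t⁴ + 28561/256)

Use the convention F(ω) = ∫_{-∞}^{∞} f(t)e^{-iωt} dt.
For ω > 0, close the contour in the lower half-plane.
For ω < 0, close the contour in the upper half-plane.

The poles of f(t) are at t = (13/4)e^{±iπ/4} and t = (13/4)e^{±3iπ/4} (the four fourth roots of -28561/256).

Let g(z) = f(z)e^{-iωz}; for large |z| the factor e^{-iωz} decays in the lower half-plane when ω > 0 and in the upper half-plane when ω < 0.

Case ω > 0 (lower half-plane, clockwise contour ⇒ F(ω) = -2πi·ΣRes):
  Res_{z = - \frac{13 \sqrt{2}}{8} - \frac{13 \sqrt{2} i}{8}} g(z) = \frac{72 \sqrt{2} \left(1 + i\right) e^{\frac{13 \sqrt{2} \omega \left(-1 + i\right)}{8}}}{2197}
  Res_{z = \frac{13 \sqrt{2}}{8} - \frac{13 \sqrt{2} i}{8}} g(z) = \frac{72 \sqrt{2} \left(-1 + i\right) e^{- \frac{13 \sqrt{2} \omega \left(1 + i\right)}{8}}}{2197}
  F(ω) = -2πi·ΣRes = \frac{144 \sqrt{2} \pi \left(\left(1 - i\right) e^{\frac{13 \sqrt{2} i \omega}{4}} + 1 + i\right) e^{- \frac{13 \sqrt{2} \omega \left(1 + i\right)}{8}}}{2197} = \frac{576 \pi e^{- \frac{13 \sqrt{2} \omega}{8}} \sin{\left(\frac{13 \sqrt{2} \omega}{8} + \frac{\pi}{4} \right)}}{2197}

Case ω < 0 (upper half-plane, counterclockwise contour ⇒ F(ω) = +2πi·ΣRes):
  Res_{z = \frac{13 \sqrt{2}}{8} + \frac{13 \sqrt{2} i}{8}} g(z) = - \frac{72 \sqrt{2} \left(1 + i\right) e^{\frac{13 \sqrt{2} \omega \left(1 - i\right)}{8}}}{2197}
  Res_{z = - \frac{13 \sqrt{2}}{8} + \frac{13 \sqrt{2} i}{8}} g(z) = \frac{72 \sqrt{2} \left(1 - i\right) e^{\frac{13 \sqrt{2} \omega \left(1 + i\right)}{8}}}{2197}
  F(ω) = 2πi·ΣRes = - \frac{144 \sqrt{2} i \pi \left(\left(1 + i\right) e^{\frac{13 \sqrt{2} \omega \left(1 - i\right)}{8}} - \left(1 - i\right) e^{\frac{13 \sqrt{2} \omega \left(1 + i\right)}{8}}\right)}{2197} = \frac{576 \pi e^{\frac{13 \sqrt{2} \omega}{8}} \cos{\left(\frac{13 \sqrt{2} \omega}{8} + \frac{\pi}{4} \right)}}{2197}

Both cases combine into a single formula in |ω|:

F(ω) = \frac{576 \pi e^{- \frac{13 \sqrt{2} \left|{\omega}\right|}{8}} \sin{\left(\frac{13 \sqrt{2} \left|{\omega}\right|}{8} + \frac{\pi}{4} \right)}}{2197}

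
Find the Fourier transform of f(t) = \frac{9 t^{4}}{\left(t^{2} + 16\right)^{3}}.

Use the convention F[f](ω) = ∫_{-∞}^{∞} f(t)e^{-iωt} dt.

F(ω) = \frac{9 \pi \left(16 \omega^{2} - 20 \left|{\omega}\right| + 3\right) e^{- 4 \left|{\omega}\right|}}{32}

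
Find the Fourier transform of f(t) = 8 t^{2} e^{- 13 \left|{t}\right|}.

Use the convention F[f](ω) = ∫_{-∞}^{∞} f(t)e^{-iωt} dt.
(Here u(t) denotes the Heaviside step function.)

F(ω) = \frac{416 \left(169 - 3 \omega^{2}\right)}{\left(\omega^{2} + 169\right)^{3}}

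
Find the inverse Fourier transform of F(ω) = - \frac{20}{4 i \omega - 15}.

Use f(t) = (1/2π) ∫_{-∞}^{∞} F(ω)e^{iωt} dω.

f(t) = 5 e^{\frac{15 t}{4}} u\left(- t\right)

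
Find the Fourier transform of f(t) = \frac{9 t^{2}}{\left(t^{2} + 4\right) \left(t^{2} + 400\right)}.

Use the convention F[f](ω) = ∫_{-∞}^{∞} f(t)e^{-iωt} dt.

F(ω) = \frac{\pi \left(10 - e^{18 \left|{\omega}\right|}\right) e^{- 20 \left|{\omega}\right|}}{22}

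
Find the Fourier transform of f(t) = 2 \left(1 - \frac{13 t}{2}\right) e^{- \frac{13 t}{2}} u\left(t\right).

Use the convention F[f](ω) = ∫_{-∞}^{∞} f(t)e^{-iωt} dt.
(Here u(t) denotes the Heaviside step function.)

F(ω) = \frac{8 i \omega}{- 4 \omega^{2} + 52 i \omega + 169}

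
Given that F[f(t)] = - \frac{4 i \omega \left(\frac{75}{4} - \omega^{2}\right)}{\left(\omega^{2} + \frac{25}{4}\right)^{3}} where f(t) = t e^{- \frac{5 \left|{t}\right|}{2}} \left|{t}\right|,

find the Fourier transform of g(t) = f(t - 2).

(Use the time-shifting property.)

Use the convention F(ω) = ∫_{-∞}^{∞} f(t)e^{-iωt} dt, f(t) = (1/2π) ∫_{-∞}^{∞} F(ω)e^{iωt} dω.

F[g](ω) = \frac{64 i \omega \left(4 \omega^{2} - 75\right) e^{- 2 i \omega}}{\left(4 \omega^{2} + 25\right)^{3}}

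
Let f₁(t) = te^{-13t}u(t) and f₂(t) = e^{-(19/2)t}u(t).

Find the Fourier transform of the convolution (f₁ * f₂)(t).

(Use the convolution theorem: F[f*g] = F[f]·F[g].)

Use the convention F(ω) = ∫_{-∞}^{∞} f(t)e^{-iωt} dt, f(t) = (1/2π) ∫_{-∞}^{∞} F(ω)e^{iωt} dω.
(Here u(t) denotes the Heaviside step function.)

F[f₁*f₂](ω) = \frac{2}{\left(i \omega + 13\right)^{2} \left(2 i \omega + 19\right)}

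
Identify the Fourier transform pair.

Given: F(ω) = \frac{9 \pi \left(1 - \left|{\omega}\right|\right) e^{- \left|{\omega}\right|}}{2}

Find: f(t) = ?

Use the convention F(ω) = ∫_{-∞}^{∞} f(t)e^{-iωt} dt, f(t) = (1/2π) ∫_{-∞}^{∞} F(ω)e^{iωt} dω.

f(t) = \frac{9 t^{2}}{\left(t^{2} + 1\right)^{2}}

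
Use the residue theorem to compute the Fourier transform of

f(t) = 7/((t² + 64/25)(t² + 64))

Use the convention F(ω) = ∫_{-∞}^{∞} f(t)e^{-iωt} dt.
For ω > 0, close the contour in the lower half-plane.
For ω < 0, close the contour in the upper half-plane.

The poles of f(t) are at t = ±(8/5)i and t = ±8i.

Let g(z) = f(z)e^{-iωz}; for large |z| the factor e^{-iωz} decays in the lower half-plane when ω > 0 and in the upper half-plane when ω < 0.

Case ω > 0 (lower half-plane, clockwise contour ⇒ F(ω) = -2πi·ΣRes):
  Res_{z = - \frac{8 i}{5}} g(z) = \frac{875 i e^{- \frac{8 \omega}{5}}}{24576}
  Res_{z = - 8 i} g(z) = - \frac{175 i e^{- 8 \omega}}{24576}
  F(ω) = -2πi·ΣRes = - \frac{175 \pi e^{- 8 \omega}}{12288} + \frac{875 \pi e^{- \frac{8 \omega}{5}}}{12288}

Case ω < 0 (upper half-plane, counterclockwise contour ⇒ F(ω) = +2πi·ΣRes):
  Res_{z = \frac{8 i}{5}} g(z) = - \frac{875 i e^{\frac{8 \omega}{5}}}{24576}
  Res_{z = 8 i} g(z) = \frac{175 i e^{8 \omega}}{24576}
  F(ω) = 2πi·ΣRes = \frac{175 \pi \left(5 e^{\frac{8 \omega}{5}} - e^{8 \omega}\right)}{12288}

Both cases combine into a single formula in |ω|:

F(ω) = - \frac{175 \pi e^{- 8 \left|{\omega}\right|}}{12288} + \frac{875 \pi e^{- \frac{8 \left|{\omega}\right|}{5}}}{12288}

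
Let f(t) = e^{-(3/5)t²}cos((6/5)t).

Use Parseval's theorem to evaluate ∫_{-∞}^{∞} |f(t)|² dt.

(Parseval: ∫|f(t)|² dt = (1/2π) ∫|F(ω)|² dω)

∫|f(t)|² dt = \frac{\sqrt{30} \sqrt{\pi} \left(1 + e^{\frac{6}{5}}\right)}{12 e^{\frac{6}{5}}}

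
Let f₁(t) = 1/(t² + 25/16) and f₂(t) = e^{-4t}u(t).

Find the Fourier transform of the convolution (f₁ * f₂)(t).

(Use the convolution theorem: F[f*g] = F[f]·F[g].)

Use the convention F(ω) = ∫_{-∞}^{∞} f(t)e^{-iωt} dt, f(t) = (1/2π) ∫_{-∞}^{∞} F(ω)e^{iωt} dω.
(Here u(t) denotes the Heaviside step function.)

F[f₁*f₂](ω) = \frac{4 \pi e^{- \frac{5 \left|{\omega}\right|}{4}}}{5 \left(i \omega + 4\right)}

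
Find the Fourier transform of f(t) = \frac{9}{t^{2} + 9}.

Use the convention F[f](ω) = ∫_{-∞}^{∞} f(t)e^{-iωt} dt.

F(ω) = 3 \pi e^{- 3 \left|{\omega}\right|}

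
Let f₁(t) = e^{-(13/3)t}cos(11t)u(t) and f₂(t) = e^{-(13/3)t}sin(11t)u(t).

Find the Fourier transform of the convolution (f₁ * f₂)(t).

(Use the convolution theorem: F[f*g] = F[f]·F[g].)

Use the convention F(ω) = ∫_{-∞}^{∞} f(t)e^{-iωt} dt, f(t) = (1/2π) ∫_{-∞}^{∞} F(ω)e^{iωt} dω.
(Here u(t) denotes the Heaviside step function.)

F[f₁*f₂](ω) = \frac{297 \left(3 i \omega + 13\right)}{\left(\left(3 i \omega + 13\right)^{2} + 1089\right)^{2}}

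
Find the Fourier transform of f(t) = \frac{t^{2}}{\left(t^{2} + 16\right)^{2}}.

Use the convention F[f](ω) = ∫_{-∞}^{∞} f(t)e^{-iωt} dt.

F(ω) = \frac{\pi \left(1 - 4 \left|{\omega}\right|\right) e^{- 4 \left|{\omega}\right|}}{8}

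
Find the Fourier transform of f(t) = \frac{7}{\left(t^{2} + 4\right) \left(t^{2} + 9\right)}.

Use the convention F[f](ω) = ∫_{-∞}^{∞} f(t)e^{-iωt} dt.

F(ω) = \frac{7 \pi \left(3 e^{\left|{\omega}\right|} - 2\right) e^{- 3 \left|{\omega}\right|}}{30}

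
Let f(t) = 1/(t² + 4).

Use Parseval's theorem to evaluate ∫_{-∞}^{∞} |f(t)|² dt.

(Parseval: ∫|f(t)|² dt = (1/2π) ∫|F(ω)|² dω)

∫|f(t)|² dt = \frac{\pi}{16}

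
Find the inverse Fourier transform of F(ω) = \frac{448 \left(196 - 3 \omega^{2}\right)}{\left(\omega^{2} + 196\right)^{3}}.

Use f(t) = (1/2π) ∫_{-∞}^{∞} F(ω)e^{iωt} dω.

f(t) = 8 t^{2} e^{- 14 \left|{t}\right|}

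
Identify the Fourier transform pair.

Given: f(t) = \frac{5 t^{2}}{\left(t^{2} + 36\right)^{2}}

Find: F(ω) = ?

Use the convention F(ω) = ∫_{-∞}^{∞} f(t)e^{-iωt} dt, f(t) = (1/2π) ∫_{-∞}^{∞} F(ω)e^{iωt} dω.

F(ω) = \frac{5 \pi \left(1 - 6 \left|{\omega}\right|\right) e^{- 6 \left|{\omega}\right|}}{12}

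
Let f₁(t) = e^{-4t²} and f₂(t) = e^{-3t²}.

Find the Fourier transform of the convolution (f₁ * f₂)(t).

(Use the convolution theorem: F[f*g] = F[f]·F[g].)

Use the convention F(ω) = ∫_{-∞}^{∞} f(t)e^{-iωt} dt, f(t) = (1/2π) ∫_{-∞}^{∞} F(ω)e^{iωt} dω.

F[f₁*f₂](ω) = \frac{\sqrt{3} \pi e^{- \frac{7 \omega^{2}}{48}}}{6}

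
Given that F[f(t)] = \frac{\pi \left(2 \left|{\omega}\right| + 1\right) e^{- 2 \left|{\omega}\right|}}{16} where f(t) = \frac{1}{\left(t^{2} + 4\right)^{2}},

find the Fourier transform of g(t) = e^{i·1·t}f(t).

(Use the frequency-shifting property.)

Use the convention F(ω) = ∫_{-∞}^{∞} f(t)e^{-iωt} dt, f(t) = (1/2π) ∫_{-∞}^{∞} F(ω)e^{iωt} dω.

F[g](ω) = \frac{\pi \left(2 \left|{\omega - 1}\right| + 1\right) e^{- 2 \left|{\omega - 1}\right|}}{16}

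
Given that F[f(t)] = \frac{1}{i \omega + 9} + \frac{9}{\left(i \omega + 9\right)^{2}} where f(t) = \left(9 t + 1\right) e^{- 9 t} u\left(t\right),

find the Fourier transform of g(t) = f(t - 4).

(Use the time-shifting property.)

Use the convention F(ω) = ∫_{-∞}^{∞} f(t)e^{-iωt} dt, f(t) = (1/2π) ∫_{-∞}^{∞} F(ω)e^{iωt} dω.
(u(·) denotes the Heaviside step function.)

F[g](ω) = \frac{\left(- i \omega - 18\right) e^{- 4 i \omega}}{\omega^{2} - 18 i \omega - 81}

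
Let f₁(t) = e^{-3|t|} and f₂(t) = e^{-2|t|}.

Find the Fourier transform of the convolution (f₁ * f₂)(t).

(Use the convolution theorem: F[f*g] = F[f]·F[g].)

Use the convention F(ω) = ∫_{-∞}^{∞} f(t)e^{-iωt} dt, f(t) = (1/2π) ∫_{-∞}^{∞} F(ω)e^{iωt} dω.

F[f₁*f₂](ω) = \frac{24}{\left(\omega^{2} + 4\right) \left(\omega^{2} + 9\right)}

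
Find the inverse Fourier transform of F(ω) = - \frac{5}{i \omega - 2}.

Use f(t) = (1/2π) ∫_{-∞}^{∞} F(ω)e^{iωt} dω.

f(t) = 5 e^{2 t} u\left(- t\right)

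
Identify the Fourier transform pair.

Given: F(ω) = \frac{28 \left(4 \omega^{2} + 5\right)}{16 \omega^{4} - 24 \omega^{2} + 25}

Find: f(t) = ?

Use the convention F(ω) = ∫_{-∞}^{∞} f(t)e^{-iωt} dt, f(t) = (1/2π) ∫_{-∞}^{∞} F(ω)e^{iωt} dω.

f(t) = 7 e^{- \frac{\left|{t}\right|}{2}} \cos{\left(t \right)}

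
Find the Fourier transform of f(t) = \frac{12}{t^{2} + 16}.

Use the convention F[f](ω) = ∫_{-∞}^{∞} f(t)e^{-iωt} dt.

F(ω) = 3 \pi e^{- 4 \left|{\omega}\right|}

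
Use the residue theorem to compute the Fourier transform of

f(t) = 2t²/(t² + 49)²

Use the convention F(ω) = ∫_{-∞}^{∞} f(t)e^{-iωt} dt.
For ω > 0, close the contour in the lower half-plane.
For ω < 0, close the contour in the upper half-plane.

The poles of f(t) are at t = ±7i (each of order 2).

Let g(z) = f(z)e^{-iωz}; for large |z| the factor e^{-iωz} decays in the lower half-plane when ω > 0 and in the upper half-plane when ω < 0.

Case ω > 0 (lower half-plane, clockwise contour ⇒ F(ω) = -2πi·ΣRes):
  Res_{z = - 7 i} g(z) = \frac{i \left(1 - 7 \omega\right) e^{- 7 \omega}}{14} (pole of order 2)
  F(ω) = -2πi·ΣRes = \frac{\pi \left(1 - 7 \omega\right) e^{- 7 \omega}}{7}

Case ω < 0 (upper half-plane, counterclockwise contour ⇒ F(ω) = +2πi·ΣRes):
  Res_{z = 7 i} g(z) = \frac{i \left(- 7 \omega - 1\right) e^{7 \omega}}{14} (pole of order 2)
  F(ω) = 2πi·ΣRes = \frac{\pi \left(7 \omega + 1\right) e^{7 \omega}}{7}

Both cases combine into a single formula in |ω|:

F(ω) = \frac{\pi \left(1 - 7 \left|{\omega}\right|\right) e^{- 7 \left|{\omega}\right|}}{7}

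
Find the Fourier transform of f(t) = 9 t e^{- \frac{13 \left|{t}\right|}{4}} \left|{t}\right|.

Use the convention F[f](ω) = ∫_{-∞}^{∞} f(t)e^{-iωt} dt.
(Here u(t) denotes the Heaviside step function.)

F(ω) = \frac{9216 i \omega \left(16 \omega^{2} - 507\right)}{\left(16 \omega^{2} + 169\right)^{3}}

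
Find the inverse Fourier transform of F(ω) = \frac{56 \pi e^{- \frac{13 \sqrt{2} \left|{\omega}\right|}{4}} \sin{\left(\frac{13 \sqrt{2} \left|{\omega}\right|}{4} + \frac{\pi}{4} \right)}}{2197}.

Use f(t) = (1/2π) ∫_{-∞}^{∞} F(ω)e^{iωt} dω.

f(t) = \frac{7}{t^{4} + \frac{28561}{16}}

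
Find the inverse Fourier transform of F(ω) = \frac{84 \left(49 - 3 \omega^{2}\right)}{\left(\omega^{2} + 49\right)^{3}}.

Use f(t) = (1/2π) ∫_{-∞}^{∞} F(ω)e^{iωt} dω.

f(t) = 3 t^{2} e^{- 7 \left|{t}\right|}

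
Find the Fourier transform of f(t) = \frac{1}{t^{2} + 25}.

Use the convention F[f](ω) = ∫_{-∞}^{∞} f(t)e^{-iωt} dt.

F(ω) = \frac{\pi e^{- 5 \left|{\omega}\right|}}{5}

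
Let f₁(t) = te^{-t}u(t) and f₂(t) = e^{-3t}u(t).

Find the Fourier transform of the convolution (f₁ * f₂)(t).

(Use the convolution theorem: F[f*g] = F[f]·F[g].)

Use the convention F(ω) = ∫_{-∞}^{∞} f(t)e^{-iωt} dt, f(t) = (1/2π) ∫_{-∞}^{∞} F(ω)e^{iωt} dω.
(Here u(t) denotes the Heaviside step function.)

F[f₁*f₂](ω) = \frac{1}{\left(i \omega + 1\right)^{2} \left(i \omega + 3\right)}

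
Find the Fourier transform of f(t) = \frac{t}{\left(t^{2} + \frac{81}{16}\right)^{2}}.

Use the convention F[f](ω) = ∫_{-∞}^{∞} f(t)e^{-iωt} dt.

F(ω) = - \frac{2 i \pi \omega e^{- \frac{9 \left|{\omega}\right|}{4}}}{9}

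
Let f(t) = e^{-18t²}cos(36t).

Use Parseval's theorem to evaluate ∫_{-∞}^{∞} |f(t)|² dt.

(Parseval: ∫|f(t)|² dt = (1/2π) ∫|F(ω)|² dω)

∫|f(t)|² dt = \frac{\sqrt{\pi} \left(1 + e^{36}\right)}{12 e^{36}}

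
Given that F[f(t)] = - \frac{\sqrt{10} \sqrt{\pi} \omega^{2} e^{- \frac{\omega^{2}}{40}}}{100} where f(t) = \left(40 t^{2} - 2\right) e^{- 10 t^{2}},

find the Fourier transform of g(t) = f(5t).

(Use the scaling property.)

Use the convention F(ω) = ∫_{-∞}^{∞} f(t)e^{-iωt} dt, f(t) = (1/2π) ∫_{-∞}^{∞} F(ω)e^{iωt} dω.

F[g](ω) = - \frac{\sqrt{10} \sqrt{\pi} \omega^{2} e^{- \frac{\omega^{2}}{1000}}}{12500}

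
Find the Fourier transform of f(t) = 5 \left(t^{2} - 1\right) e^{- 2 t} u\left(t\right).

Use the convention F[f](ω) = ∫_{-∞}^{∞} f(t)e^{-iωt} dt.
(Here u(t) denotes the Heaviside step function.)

F(ω) = \frac{5 \left(2 i \omega - \left(i \omega + 2\right)^{3} + 4\right)}{\left(i \omega + 2\right)^{4}}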